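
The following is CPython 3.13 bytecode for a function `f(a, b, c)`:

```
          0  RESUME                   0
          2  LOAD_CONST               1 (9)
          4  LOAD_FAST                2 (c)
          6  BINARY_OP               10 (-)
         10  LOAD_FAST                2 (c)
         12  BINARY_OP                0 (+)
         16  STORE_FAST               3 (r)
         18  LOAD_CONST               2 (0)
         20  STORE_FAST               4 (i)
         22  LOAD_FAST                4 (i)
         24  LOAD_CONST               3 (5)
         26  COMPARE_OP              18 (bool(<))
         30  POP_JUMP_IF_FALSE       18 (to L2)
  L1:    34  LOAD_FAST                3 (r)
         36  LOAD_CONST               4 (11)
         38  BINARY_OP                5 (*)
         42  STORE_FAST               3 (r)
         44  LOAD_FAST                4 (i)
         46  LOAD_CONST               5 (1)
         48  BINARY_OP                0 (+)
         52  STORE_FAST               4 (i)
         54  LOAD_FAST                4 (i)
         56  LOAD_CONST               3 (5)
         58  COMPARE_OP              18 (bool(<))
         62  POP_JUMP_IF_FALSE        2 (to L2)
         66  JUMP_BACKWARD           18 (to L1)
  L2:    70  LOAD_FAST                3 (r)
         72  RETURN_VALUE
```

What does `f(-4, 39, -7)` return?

1449459

LOAD_CONST → push 9
LOAD_FAST c → push -7
BINARY_OP - → 9 - -7 = 16
LOAD_FAST c → push -7
BINARY_OP + → 16 + -7 = 9
STORE_FAST r → r=9
LOAD_CONST → push 0
STORE_FAST i → i=0
LOAD_FAST i → push 0
LOAD_CONST → push 5
COMPARE_OP bool(<) → 0 vs 5 = True
POP_JUMP_IF_FALSE → pop True; no jump
LOAD_FAST r → push 9
LOAD_CONST → push 11
BINARY_OP * → 9 * 11 = 99
STORE_FAST r → r=99
LOAD_FAST i → push 0
LOAD_CONST → push 1
BINARY_OP + → 0 + 1 = 1
STORE_FAST i → i=1
LOAD_FAST i → push 1
LOAD_CONST → push 5
COMPARE_OP bool(<) → 1 vs 5 = True
POP_JUMP_IF_FALSE → pop True; no jump
LOAD_FAST r → push 99
LOAD_CONST → push 11
BINARY_OP * → 99 * 11 = 1089
STORE_FAST r → r=1089
LOAD_FAST i → push 1
LOAD_CONST → push 1
BINARY_OP + → 1 + 1 = 2
STORE_FAST i → i=2
LOAD_FAST i → push 2
LOAD_CONST → push 5
COMPARE_OP bool(<) → 2 vs 5 = True
POP_JUMP_IF_FALSE → pop True; no jump
LOAD_FAST r → push 1089
LOAD_CONST → push 11
BINARY_OP * → 1089 * 11 = 11979
STORE_FAST r → r=11979
LOAD_FAST i → push 2
LOAD_CONST → push 1
BINARY_OP + → 2 + 1 = 3
STORE_FAST i → i=3
LOAD_FAST i → push 3
LOAD_CONST → push 5
COMPARE_OP bool(<) → 3 vs 5 = True
POP_JUMP_IF_FALSE → pop True; no jump
LOAD_FAST r → push 11979
LOAD_CONST → push 11
BINARY_OP * → 11979 * 11 = 131769
STORE_FAST r → r=131769
LOAD_FAST i → push 3
LOAD_CONST → push 1
BINARY_OP + → 3 + 1 = 4
STORE_FAST i → i=4
LOAD_FAST i → push 4
LOAD_CONST → push 5
COMPARE_OP bool(<) → 4 vs 5 = True
POP_JUMP_IF_FALSE → pop True; no jump
LOAD_FAST r → push 131769
LOAD_CONST → push 11
BINARY_OP * → 131769 * 11 = 1449459
STORE_FAST r → r=1449459
LOAD_FAST i → push 4
LOAD_CONST → push 1
BINARY_OP + → 4 + 1 = 5
STORE_FAST i → i=5
LOAD_FAST i → push 5
LOAD_CONST → push 5
COMPARE_OP bool(<) → 5 vs 5 = False
POP_JUMP_IF_FALSE → pop False; jump
LOAD_FAST r → push 1449459
RETURN_VALUE → return 1449459.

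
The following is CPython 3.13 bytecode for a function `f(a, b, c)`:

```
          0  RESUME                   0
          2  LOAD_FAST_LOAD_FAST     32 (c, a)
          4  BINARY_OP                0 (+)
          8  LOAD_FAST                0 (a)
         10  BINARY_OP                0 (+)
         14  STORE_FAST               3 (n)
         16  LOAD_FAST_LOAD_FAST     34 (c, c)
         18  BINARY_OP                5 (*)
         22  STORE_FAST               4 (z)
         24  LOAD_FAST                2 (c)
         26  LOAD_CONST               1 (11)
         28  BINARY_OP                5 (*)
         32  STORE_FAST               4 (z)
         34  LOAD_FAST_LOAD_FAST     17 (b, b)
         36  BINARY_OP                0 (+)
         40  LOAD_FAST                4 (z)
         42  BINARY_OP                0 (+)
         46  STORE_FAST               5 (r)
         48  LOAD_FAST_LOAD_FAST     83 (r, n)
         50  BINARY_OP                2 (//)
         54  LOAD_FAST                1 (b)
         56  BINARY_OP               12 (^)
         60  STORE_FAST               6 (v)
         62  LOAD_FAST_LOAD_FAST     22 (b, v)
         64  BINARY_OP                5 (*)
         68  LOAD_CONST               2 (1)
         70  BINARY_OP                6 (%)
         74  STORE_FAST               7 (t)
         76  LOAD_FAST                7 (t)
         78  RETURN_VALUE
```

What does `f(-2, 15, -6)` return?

0

LOAD_FAST_LOAD_FAST c,a → push -6,-2. Stack: [-6, -2]
BINARY_OP + → -6 + -2 = -8. Stack: [-8]
LOAD_FAST a → push -2. Stack: [-8, -2]
BINARY_OP + → -8 + -2 = -10. Stack: [-10]
STORE_FAST n → n=-10. Stack: []
LOAD_FAST_LOAD_FAST c,c → push -6,-6. Stack: [-6, -6]
BINARY_OP * → -6 * -6 = 36. Stack: [36]
STORE_FAST z → z=36. Stack: []
LOAD_FAST c → push -6. Stack: [-6]
LOAD_CONST → push 11. Stack: [-6, 11]
BINARY_OP * → -6 * 11 = -66. Stack: [-66]
STORE_FAST z → z=-66. Stack: []
LOAD_FAST_LOAD_FAST b,b → push 15,15. Stack: [15, 15]
BINARY_OP + → 15 + 15 = 30. Stack: [30]
LOAD_FAST z → push -66. Stack: [30, -66]
BINARY_OP + → 30 + -66 = -36. Stack: [-36]
STORE_FAST r → r=-36. Stack: []
LOAD_FAST_LOAD_FAST r,n → push -36,-10. Stack: [-36, -10]
BINARY_OP // → -36 // -10 = 3. Stack: [3]
LOAD_FAST b → push 15. Stack: [3, 15]
BINARY_OP ^ → 3 ^ 15 = 12. Stack: [12]
STORE_FAST v → v=12. Stack: []
LOAD_FAST_LOAD_FAST b,v → push 15,12. Stack: [15, 12]
BINARY_OP * → 15 * 12 = 180. Stack: [180]
LOAD_CONST → push 1. Stack: [180, 1]
BINARY_OP % → 180 % 1 = 0. Stack: [0]
STORE_FAST t → t=0. Stack: []
LOAD_FAST t → push 0. Stack: [0]
RETURN_VALUE → return 0.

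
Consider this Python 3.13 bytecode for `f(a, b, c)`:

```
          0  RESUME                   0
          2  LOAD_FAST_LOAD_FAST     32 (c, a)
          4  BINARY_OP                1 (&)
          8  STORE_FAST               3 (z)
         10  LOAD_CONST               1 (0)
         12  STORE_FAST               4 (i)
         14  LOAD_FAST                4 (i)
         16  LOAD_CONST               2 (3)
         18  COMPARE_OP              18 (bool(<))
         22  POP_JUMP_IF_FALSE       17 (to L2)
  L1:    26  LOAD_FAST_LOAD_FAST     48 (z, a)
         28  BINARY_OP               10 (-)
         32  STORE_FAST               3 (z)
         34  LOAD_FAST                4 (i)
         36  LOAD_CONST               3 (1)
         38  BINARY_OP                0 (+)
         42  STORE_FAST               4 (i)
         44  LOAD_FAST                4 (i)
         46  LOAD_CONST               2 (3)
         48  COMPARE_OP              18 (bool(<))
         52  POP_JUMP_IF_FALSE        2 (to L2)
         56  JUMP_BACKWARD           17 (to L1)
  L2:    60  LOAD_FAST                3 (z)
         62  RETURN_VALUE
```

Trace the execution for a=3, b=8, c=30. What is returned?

LOAD_FAST_LOAD_FAST c,a → push 30,3. Stack: [30, 3]
BINARY_OP & → 30 & 3 = 2. Stack: [2]
STORE_FAST z → z=2. Stack: []
LOAD_CONST → push 0. Stack: [0]
STORE_FAST i → i=0. Stack: []
LOAD_FAST i → push 0. Stack: [0]
LOAD_CONST → push 3. Stack: [0, 3]
COMPARE_OP bool(<) → 0 vs 3 = True. Stack: [True]
POP_JUMP_IF_FALSE → pop True; no jump. Stack: []
LOAD_FAST_LOAD_FAST z,a → push 2,3. Stack: [2, 3]
BINARY_OP - → 2 - 3 = -1. Stack: [-1]
STORE_FAST z → z=-1. Stack: []
LOAD_FAST i → push 0. Stack: [0]
LOAD_CONST → push 1. Stack: [0, 1]
BINARY_OP + → 0 + 1 = 1. Stack: [1]
STORE_FAST i → i=1. Stack: []
LOAD_FAST i → push 1. Stack: [1]
LOAD_CONST → push 3. Stack: [1, 3]
COMPARE_OP bool(<) → 1 vs 3 = True. Stack: [True]
POP_JUMP_IF_FALSE → pop True; no jump. Stack: []
LOAD_FAST_LOAD_FAST z,a → push -1,3. Stack: [-1, 3]
BINARY_OP - → -1 - 3 = -4. Stack: [-4]
STORE_FAST z → z=-4. Stack: []
LOAD_FAST i → push 1. Stack: [1]
LOAD_CONST → push 1. Stack: [1, 1]
BINARY_OP + → 1 + 1 = 2. Stack: [2]
STORE_FAST i → i=2. Stack: []
LOAD_FAST i → push 2. Stack: [2]
LOAD_CONST → push 3. Stack: [2, 3]
COMPARE_OP bool(<) → 2 vs 3 = True. Stack: [True]
POP_JUMP_IF_FALSE → pop True; no jump. Stack: []
LOAD_FAST_LOAD_FAST z,a → push -4,3. Stack: [-4, 3]
BINARY_OP - → -4 - 3 = -7. Stack: [-7]
STORE_FAST z → z=-7. Stack: []
LOAD_FAST i → push 2. Stack: [2]
LOAD_CONST → push 1. Stack: [2, 1]
BINARY_OP + → 2 + 1 = 3. Stack: [3]
STORE_FAST i → i=3. Stack: []
LOAD_FAST i → push 3. Stack: [3]
LOAD_CONST → push 3. Stack: [3, 3]
COMPARE_OP bool(<) → 3 vs 3 = False. Stack: [False]
POP_JUMP_IF_FALSE → pop False; jump. Stack: []
LOAD_FAST z → push -7. Stack: [-7]
RETURN_VALUE → return -7.

-7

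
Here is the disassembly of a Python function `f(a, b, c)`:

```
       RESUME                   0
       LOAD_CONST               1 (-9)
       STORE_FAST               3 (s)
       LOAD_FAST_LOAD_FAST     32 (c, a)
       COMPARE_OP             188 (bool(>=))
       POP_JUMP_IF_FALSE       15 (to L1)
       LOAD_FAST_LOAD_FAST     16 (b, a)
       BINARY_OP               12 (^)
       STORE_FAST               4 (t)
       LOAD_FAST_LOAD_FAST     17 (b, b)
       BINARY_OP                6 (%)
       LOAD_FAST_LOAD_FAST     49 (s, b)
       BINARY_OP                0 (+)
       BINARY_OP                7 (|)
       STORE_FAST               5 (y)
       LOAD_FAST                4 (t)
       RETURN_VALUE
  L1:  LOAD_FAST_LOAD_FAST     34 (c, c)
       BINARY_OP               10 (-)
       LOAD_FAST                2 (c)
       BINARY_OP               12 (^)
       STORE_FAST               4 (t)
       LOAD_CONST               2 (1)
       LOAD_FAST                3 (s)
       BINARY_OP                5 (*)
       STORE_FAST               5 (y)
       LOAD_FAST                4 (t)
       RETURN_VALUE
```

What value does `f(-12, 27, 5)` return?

-17

LOAD_CONST → push -9. Stack: [-9]
STORE_FAST s → s=-9. Stack: []
LOAD_FAST_LOAD_FAST c,a → push 5,-12. Stack: [5, -12]
COMPARE_OP bool(>=) → 5 vs -12 = True. Stack: [True]
POP_JUMP_IF_FALSE → pop True; no jump. Stack: []
LOAD_FAST_LOAD_FAST b,a → push 27,-12. Stack: [27, -12]
BINARY_OP ^ → 27 ^ -12 = -17. Stack: [-17]
STORE_FAST t → t=-17. Stack: []
LOAD_FAST_LOAD_FAST b,b → push 27,27. Stack: [27, 27]
BINARY_OP % → 27 % 27 = 0. Stack: [0]
LOAD_FAST_LOAD_FAST s,b → push -9,27. Stack: [0, -9, 27]
BINARY_OP + → -9 + 27 = 18. Stack: [0, 18]
BINARY_OP | → 0 | 18 = 18. Stack: [18]
STORE_FAST y → y=18. Stack: []
LOAD_FAST t → push -17. Stack: [-17]
RETURN_VALUE → return -17.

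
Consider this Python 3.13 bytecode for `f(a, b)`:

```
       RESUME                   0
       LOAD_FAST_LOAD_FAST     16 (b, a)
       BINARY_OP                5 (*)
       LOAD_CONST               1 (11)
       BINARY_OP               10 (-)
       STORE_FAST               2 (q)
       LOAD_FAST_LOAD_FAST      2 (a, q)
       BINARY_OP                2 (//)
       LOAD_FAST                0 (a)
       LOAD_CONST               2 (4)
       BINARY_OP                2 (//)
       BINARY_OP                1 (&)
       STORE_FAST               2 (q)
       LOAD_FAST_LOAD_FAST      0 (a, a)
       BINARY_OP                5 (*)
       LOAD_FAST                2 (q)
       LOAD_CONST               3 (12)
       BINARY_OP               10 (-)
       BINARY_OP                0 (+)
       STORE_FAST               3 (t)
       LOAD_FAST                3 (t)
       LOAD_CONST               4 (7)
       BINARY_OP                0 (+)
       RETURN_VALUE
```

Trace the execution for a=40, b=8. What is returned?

LOAD_FAST_LOAD_FAST b,a → push 8,40. Stack: [8, 40]
BINARY_OP * → 8 * 40 = 320. Stack: [320]
LOAD_CONST → push 11. Stack: [320, 11]
BINARY_OP - → 320 - 11 = 309. Stack: [309]
STORE_FAST q → q=309. Stack: []
LOAD_FAST_LOAD_FAST a,q → push 40,309. Stack: [40, 309]
BINARY_OP // → 40 // 309 = 0. Stack: [0]
LOAD_FAST a → push 40. Stack: [0, 40]
LOAD_CONST → push 4. Stack: [0, 40, 4]
BINARY_OP // → 40 // 4 = 10. Stack: [0, 10]
BINARY_OP & → 0 & 10 = 0. Stack: [0]
STORE_FAST q → q=0. Stack: []
LOAD_FAST_LOAD_FAST a,a → push 40,40. Stack: [40, 40]
BINARY_OP * → 40 * 40 = 1600. Stack: [1600]
LOAD_FAST q → push 0. Stack: [1600, 0]
LOAD_CONST → push 12. Stack: [1600, 0, 12]
BINARY_OP - → 0 - 12 = -12. Stack: [1600, -12]
BINARY_OP + → 1600 + -12 = 1588. Stack: [1588]
STORE_FAST t → t=1588. Stack: []
LOAD_FAST t → push 1588. Stack: [1588]
LOAD_CONST → push 7. Stack: [1588, 7]
BINARY_OP + → 1588 + 7 = 1595. Stack: [1595]
RETURN_VALUE → return 1595.

1595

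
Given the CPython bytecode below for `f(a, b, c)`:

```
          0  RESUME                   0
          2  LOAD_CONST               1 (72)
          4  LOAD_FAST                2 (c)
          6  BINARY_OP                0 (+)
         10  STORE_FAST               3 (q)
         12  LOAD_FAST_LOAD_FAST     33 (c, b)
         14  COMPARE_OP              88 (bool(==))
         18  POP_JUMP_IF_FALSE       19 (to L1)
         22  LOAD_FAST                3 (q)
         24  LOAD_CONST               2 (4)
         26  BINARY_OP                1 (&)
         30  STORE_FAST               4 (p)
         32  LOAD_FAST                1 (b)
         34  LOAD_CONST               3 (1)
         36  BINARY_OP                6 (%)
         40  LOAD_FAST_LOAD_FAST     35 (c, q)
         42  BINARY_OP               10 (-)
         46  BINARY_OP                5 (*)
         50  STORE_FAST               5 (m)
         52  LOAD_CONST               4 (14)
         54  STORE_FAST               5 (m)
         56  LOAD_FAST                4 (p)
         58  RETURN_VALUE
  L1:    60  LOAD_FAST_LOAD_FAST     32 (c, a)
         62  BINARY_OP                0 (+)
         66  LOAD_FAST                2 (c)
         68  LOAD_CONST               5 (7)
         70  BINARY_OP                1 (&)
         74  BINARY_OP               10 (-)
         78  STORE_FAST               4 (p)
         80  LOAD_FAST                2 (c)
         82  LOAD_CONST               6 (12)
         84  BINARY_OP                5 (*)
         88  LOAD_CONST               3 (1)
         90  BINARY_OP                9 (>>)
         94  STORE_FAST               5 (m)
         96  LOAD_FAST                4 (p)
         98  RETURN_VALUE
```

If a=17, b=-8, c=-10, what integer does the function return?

LOAD_CONST → push 72. Stack: [72]
LOAD_FAST c → push -10. Stack: [72, -10]
BINARY_OP + → 72 + -10 = 62. Stack: [62]
STORE_FAST q → q=62. Stack: []
LOAD_FAST_LOAD_FAST c,b → push -10,-8. Stack: [-10, -8]
COMPARE_OP bool(==) → -10 vs -8 = False. Stack: [False]
POP_JUMP_IF_FALSE → pop False; jump. Stack: []
LOAD_FAST_LOAD_FAST c,a → push -10,17. Stack: [-10, 17]
BINARY_OP + → -10 + 17 = 7. Stack: [7]
LOAD_FAST c → push -10. Stack: [7, -10]
LOAD_CONST → push 7. Stack: [7, -10, 7]
BINARY_OP & → -10 & 7 = 6. Stack: [7, 6]
BINARY_OP - → 7 - 6 = 1. Stack: [1]
STORE_FAST p → p=1. Stack: []
LOAD_FAST c → push -10. Stack: [-10]
LOAD_CONST → push 12. Stack: [-10, 12]
BINARY_OP * → -10 * 12 = -120. Stack: [-120]
LOAD_CONST → push 1. Stack: [-120, 1]
BINARY_OP >> → -120 >> 1 = -60. Stack: [-60]
STORE_FAST m → m=-60. Stack: []
LOAD_FAST p → push 1. Stack: [1]
RETURN_VALUE → return 1.

1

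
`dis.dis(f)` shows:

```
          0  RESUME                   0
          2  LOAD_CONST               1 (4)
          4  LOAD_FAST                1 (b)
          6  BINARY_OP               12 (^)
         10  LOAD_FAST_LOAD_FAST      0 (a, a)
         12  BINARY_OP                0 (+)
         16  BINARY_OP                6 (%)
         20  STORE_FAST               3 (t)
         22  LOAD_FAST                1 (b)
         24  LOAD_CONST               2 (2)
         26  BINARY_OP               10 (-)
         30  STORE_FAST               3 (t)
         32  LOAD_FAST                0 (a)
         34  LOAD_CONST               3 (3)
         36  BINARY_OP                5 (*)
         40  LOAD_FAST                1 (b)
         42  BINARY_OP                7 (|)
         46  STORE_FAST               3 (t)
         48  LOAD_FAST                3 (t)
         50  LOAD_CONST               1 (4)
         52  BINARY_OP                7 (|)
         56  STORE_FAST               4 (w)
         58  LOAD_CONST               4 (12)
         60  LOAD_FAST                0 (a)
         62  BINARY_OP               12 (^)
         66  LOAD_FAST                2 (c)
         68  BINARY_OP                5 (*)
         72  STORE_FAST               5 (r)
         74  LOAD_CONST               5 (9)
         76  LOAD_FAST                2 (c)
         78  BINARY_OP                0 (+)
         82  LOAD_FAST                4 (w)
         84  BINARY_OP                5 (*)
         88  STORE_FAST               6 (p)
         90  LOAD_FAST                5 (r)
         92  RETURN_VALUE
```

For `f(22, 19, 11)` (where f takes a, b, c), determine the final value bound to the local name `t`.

83

LOAD_CONST → push 4. Stack: [4]
LOAD_FAST b → push 19. Stack: [4, 19]
BINARY_OP ^ → 4 ^ 19 = 23. Stack: [23]
LOAD_FAST_LOAD_FAST a,a → push 22,22. Stack: [23, 22, 22]
BINARY_OP + → 22 + 22 = 44. Stack: [23, 44]
BINARY_OP % → 23 % 44 = 23. Stack: [23]
STORE_FAST t → t=23. Stack: []
LOAD_FAST b → push 19. Stack: [19]
LOAD_CONST → push 2. Stack: [19, 2]
BINARY_OP - → 19 - 2 = 17. Stack: [17]
STORE_FAST t → t=17. Stack: []
LOAD_FAST a → push 22. Stack: [22]
LOAD_CONST → push 3. Stack: [22, 3]
BINARY_OP * → 22 * 3 = 66. Stack: [66]
LOAD_FAST b → push 19. Stack: [66, 19]
BINARY_OP | → 66 | 19 = 83. Stack: [83]
STORE_FAST t → t=83. Stack: []
LOAD_FAST t → push 83. Stack: [83]
LOAD_CONST → push 4. Stack: [83, 4]
BINARY_OP | → 83 | 4 = 87. Stack: [87]
STORE_FAST w → w=87. Stack: []
LOAD_CONST → push 12. Stack: [12]
LOAD_FAST a → push 22. Stack: [12, 22]
BINARY_OP ^ → 12 ^ 22 = 26. Stack: [26]
LOAD_FAST c → push 11. Stack: [26, 11]
BINARY_OP * → 26 * 11 = 286. Stack: [286]
STORE_FAST r → r=286. Stack: []
LOAD_CONST → push 9. Stack: [9]
LOAD_FAST c → push 11. Stack: [9, 11]
BINARY_OP + → 9 + 11 = 20. Stack: [20]
LOAD_FAST w → push 87. Stack: [20, 87]
BINARY_OP * → 20 * 87 = 1740. Stack: [1740]
STORE_FAST p → p=1740. Stack: []
LOAD_FAST r → push 286. Stack: [286]
RETURN_VALUE → return 286.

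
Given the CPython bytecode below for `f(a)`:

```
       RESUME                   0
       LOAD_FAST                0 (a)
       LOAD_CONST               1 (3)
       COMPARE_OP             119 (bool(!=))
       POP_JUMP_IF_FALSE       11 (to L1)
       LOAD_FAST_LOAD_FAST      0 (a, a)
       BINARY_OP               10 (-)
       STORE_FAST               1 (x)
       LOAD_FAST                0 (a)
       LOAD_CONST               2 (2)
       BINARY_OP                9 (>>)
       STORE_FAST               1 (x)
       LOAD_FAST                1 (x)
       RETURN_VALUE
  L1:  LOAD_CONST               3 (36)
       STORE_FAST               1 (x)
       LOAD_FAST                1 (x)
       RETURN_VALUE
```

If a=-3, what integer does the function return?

LOAD_FAST a → push -3. Stack: [-3]
LOAD_CONST → push 3. Stack: [-3, 3]
COMPARE_OP bool(!=) → -3 vs 3 = True. Stack: [True]
POP_JUMP_IF_FALSE → pop True; no jump. Stack: []
LOAD_FAST_LOAD_FAST a,a → push -3,-3. Stack: [-3, -3]
BINARY_OP - → -3 - -3 = 0. Stack: [0]
STORE_FAST x → x=0. Stack: []
LOAD_FAST a → push -3. Stack: [-3]
LOAD_CONST → push 2. Stack: [-3, 2]
BINARY_OP >> → -3 >> 2 = -1. Stack: [-1]
STORE_FAST x → x=-1. Stack: []
LOAD_FAST x → push -1. Stack: [-1]
RETURN_VALUE → return -1.

-1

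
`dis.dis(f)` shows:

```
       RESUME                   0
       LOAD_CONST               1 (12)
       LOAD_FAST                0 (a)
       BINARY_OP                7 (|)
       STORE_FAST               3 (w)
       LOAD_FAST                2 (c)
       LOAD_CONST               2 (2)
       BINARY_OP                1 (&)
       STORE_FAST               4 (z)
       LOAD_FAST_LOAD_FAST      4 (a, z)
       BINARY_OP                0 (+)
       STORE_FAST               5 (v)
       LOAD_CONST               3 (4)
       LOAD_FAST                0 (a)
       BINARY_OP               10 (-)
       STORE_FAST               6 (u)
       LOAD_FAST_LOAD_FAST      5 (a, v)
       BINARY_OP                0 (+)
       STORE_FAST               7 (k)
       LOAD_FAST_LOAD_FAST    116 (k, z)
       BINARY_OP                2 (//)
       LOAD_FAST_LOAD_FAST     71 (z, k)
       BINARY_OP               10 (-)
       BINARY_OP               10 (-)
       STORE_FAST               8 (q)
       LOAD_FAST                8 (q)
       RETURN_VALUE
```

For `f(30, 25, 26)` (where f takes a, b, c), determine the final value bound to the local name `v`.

32

LOAD_CONST → push 12. Stack: [12]
LOAD_FAST a → push 30. Stack: [12, 30]
BINARY_OP | → 12 | 30 = 30. Stack: [30]
STORE_FAST w → w=30. Stack: []
LOAD_FAST c → push 26. Stack: [26]
LOAD_CONST → push 2. Stack: [26, 2]
BINARY_OP & → 26 & 2 = 2. Stack: [2]
STORE_FAST z → z=2. Stack: []
LOAD_FAST_LOAD_FAST a,z → push 30,2. Stack: [30, 2]
BINARY_OP + → 30 + 2 = 32. Stack: [32]
STORE_FAST v → v=32. Stack: []
LOAD_CONST → push 4. Stack: [4]
LOAD_FAST a → push 30. Stack: [4, 30]
BINARY_OP - → 4 - 30 = -26. Stack: [-26]
STORE_FAST u → u=-26. Stack: []
LOAD_FAST_LOAD_FAST a,v → push 30,32. Stack: [30, 32]
BINARY_OP + → 30 + 32 = 62. Stack: [62]
STORE_FAST k → k=62. Stack: []
LOAD_FAST_LOAD_FAST k,z → push 62,2. Stack: [62, 2]
BINARY_OP // → 62 // 2 = 31. Stack: [31]
LOAD_FAST_LOAD_FAST z,k → push 2,62. Stack: [31, 2, 62]
BINARY_OP - → 2 - 62 = -60. Stack: [31, -60]
BINARY_OP - → 31 - -60 = 91. Stack: [91]
STORE_FAST q → q=91. Stack: []
LOAD_FAST q → push 91. Stack: [91]
RETURN_VALUE → return 91.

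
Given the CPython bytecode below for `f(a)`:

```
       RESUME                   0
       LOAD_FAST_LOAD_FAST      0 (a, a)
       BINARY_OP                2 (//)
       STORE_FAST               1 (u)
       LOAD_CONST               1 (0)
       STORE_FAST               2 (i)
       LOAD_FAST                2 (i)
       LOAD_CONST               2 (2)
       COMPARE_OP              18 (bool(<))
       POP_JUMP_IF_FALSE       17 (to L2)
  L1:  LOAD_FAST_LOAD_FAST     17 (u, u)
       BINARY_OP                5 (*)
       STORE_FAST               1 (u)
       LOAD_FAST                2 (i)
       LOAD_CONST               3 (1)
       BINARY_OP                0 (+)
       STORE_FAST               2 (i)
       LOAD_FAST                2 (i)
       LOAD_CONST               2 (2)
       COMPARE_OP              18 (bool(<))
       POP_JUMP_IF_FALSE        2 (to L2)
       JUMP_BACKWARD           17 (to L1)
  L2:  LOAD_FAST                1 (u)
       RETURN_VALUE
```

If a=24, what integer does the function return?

1

LOAD_FAST_LOAD_FAST a,a → push 24,24. Stack: [24, 24]
BINARY_OP // → 24 // 24 = 1. Stack: [1]
STORE_FAST u → u=1. Stack: []
LOAD_CONST → push 0. Stack: [0]
STORE_FAST i → i=0. Stack: []
LOAD_FAST i → push 0. Stack: [0]
LOAD_CONST → push 2. Stack: [0, 2]
COMPARE_OP bool(<) → 0 vs 2 = True. Stack: [True]
POP_JUMP_IF_FALSE → pop True; no jump. Stack: []
LOAD_FAST_LOAD_FAST u,u → push 1,1. Stack: [1, 1]
BINARY_OP * → 1 * 1 = 1. Stack: [1]
STORE_FAST u → u=1. Stack: []
LOAD_FAST i → push 0. Stack: [0]
LOAD_CONST → push 1. Stack: [0, 1]
BINARY_OP + → 0 + 1 = 1. Stack: [1]
STORE_FAST i → i=1. Stack: []
LOAD_FAST i → push 1. Stack: [1]
LOAD_CONST → push 2. Stack: [1, 2]
COMPARE_OP bool(<) → 1 vs 2 = True. Stack: [True]
POP_JUMP_IF_FALSE → pop True; no jump. Stack: []
LOAD_FAST_LOAD_FAST u,u → push 1,1. Stack: [1, 1]
BINARY_OP * → 1 * 1 = 1. Stack: [1]
STORE_FAST u → u=1. Stack: []
LOAD_FAST i → push 1. Stack: [1]
LOAD_CONST → push 1. Stack: [1, 1]
BINARY_OP + → 1 + 1 = 2. Stack: [2]
STORE_FAST i → i=2. Stack: []
LOAD_FAST i → push 2. Stack: [2]
LOAD_CONST → push 2. Stack: [2, 2]
COMPARE_OP bool(<) → 2 vs 2 = False. Stack: [False]
POP_JUMP_IF_FALSE → pop False; jump. Stack: []
LOAD_FAST u → push 1. Stack: [1]
RETURN_VALUE → return 1.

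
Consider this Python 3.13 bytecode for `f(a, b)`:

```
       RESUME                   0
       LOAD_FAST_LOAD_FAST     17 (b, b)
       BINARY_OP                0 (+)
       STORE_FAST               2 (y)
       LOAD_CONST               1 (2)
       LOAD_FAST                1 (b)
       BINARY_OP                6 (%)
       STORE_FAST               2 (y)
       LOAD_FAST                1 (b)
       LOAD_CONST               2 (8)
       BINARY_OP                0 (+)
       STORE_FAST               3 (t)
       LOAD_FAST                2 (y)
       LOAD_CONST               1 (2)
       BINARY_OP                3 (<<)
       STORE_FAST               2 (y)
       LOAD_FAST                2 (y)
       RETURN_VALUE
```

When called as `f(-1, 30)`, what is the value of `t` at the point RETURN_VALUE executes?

LOAD_FAST_LOAD_FAST b,b → push 30,30. Stack: [30, 30]
BINARY_OP + → 30 + 30 = 60. Stack: [60]
STORE_FAST y → y=60. Stack: []
LOAD_CONST → push 2. Stack: [2]
LOAD_FAST b → push 30. Stack: [2, 30]
BINARY_OP % → 2 % 30 = 2. Stack: [2]
STORE_FAST y → y=2. Stack: []
LOAD_FAST b → push 30. Stack: [30]
LOAD_CONST → push 8. Stack: [30, 8]
BINARY_OP + → 30 + 8 = 38. Stack: [38]
STORE_FAST t → t=38. Stack: []
LOAD_FAST y → push 2. Stack: [2]
LOAD_CONST → push 2. Stack: [2, 2]
BINARY_OP << → 2 << 2 = 8. Stack: [8]
STORE_FAST y → y=8. Stack: []
LOAD_FAST y → push 8. Stack: [8]
RETURN_VALUE → return 8.

38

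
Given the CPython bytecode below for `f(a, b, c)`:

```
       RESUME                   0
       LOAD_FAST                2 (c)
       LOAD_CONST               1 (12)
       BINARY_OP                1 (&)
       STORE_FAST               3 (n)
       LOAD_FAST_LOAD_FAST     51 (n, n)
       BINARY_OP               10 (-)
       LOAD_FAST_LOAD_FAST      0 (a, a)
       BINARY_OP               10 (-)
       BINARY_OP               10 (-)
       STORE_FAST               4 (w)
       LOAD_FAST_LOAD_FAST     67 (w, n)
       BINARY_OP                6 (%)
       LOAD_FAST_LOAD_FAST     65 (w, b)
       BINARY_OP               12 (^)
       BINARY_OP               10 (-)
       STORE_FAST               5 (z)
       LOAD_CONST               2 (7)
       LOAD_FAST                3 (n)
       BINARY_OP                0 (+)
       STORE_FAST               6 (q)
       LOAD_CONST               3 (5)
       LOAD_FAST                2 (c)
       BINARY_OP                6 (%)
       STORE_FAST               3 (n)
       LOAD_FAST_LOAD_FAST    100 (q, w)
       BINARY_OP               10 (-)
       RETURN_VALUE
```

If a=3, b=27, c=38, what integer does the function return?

11

LOAD_FAST c → push 38. Stack: [38]
LOAD_CONST → push 12. Stack: [38, 12]
BINARY_OP & → 38 & 12 = 4. Stack: [4]
STORE_FAST n → n=4. Stack: []
LOAD_FAST_LOAD_FAST n,n → push 4,4. Stack: [4, 4]
BINARY_OP - → 4 - 4 = 0. Stack: [0]
LOAD_FAST_LOAD_FAST a,a → push 3,3. Stack: [0, 3, 3]
BINARY_OP - → 3 - 3 = 0. Stack: [0, 0]
BINARY_OP - → 0 - 0 = 0. Stack: [0]
STORE_FAST w → w=0. Stack: []
LOAD_FAST_LOAD_FAST w,n → push 0,4. Stack: [0, 4]
BINARY_OP % → 0 % 4 = 0. Stack: [0]
LOAD_FAST_LOAD_FAST w,b → push 0,27. Stack: [0, 0, 27]
BINARY_OP ^ → 0 ^ 27 = 27. Stack: [0, 27]
BINARY_OP - → 0 - 27 = -27. Stack: [-27]
STORE_FAST z → z=-27. Stack: []
LOAD_CONST → push 7. Stack: [7]
LOAD_FAST n → push 4. Stack: [7, 4]
BINARY_OP + → 7 + 4 = 11. Stack: [11]
STORE_FAST q → q=11. Stack: []
LOAD_CONST → push 5. Stack: [5]
LOAD_FAST c → push 38. Stack: [5, 38]
BINARY_OP % → 5 % 38 = 5. Stack: [5]
STORE_FAST n → n=5. Stack: []
LOAD_FAST_LOAD_FAST q,w → push 11,0. Stack: [11, 0]
BINARY_OP - → 11 - 0 = 11. Stack: [11]
RETURN_VALUE → return 11.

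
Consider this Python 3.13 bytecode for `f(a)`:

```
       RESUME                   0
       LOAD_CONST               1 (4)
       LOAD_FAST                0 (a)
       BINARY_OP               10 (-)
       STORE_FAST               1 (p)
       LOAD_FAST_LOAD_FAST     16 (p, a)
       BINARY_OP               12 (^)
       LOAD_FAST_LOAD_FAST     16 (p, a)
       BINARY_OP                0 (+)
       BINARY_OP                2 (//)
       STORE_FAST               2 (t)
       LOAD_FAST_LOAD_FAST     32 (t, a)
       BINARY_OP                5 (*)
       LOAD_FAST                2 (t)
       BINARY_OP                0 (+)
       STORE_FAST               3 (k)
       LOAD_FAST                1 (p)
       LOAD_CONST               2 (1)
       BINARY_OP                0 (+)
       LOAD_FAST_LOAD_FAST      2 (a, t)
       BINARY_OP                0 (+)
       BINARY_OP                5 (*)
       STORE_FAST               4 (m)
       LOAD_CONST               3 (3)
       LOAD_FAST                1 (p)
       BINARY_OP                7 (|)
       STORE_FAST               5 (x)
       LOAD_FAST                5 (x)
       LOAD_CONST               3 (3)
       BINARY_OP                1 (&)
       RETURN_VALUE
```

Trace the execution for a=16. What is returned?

LOAD_CONST → push 4. Stack: [4]
LOAD_FAST a → push 16. Stack: [4, 16]
BINARY_OP - → 4 - 16 = -12. Stack: [-12]
STORE_FAST p → p=-12. Stack: []
LOAD_FAST_LOAD_FAST p,a → push -12,16. Stack: [-12, 16]
BINARY_OP ^ → -12 ^ 16 = -28. Stack: [-28]
LOAD_FAST_LOAD_FAST p,a → push -12,16. Stack: [-28, -12, 16]
BINARY_OP + → -12 + 16 = 4. Stack: [-28, 4]
BINARY_OP // → -28 // 4 = -7. Stack: [-7]
STORE_FAST t → t=-7. Stack: []
LOAD_FAST_LOAD_FAST t,a → push -7,16. Stack: [-7, 16]
BINARY_OP * → -7 * 16 = -112. Stack: [-112]
LOAD_FAST t → push -7. Stack: [-112, -7]
BINARY_OP + → -112 + -7 = -119. Stack: [-119]
STORE_FAST k → k=-119. Stack: []
LOAD_FAST p → push -12. Stack: [-12]
LOAD_CONST → push 1. Stack: [-12, 1]
BINARY_OP + → -12 + 1 = -11. Stack: [-11]
LOAD_FAST_LOAD_FAST a,t → push 16,-7. Stack: [-11, 16, -7]
BINARY_OP + → 16 + -7 = 9. Stack: [-11, 9]
BINARY_OP * → -11 * 9 = -99. Stack: [-99]
STORE_FAST m → m=-99. Stack: []
LOAD_CONST → push 3. Stack: [3]
LOAD_FAST p → push -12. Stack: [3, -12]
BINARY_OP | → 3 | -12 = -9. Stack: [-9]
STORE_FAST x → x=-9. Stack: []
LOAD_FAST x → push -9. Stack: [-9]
LOAD_CONST → push 3. Stack: [-9, 3]
BINARY_OP & → -9 & 3 = 3. Stack: [3]
RETURN_VALUE → return 3.

3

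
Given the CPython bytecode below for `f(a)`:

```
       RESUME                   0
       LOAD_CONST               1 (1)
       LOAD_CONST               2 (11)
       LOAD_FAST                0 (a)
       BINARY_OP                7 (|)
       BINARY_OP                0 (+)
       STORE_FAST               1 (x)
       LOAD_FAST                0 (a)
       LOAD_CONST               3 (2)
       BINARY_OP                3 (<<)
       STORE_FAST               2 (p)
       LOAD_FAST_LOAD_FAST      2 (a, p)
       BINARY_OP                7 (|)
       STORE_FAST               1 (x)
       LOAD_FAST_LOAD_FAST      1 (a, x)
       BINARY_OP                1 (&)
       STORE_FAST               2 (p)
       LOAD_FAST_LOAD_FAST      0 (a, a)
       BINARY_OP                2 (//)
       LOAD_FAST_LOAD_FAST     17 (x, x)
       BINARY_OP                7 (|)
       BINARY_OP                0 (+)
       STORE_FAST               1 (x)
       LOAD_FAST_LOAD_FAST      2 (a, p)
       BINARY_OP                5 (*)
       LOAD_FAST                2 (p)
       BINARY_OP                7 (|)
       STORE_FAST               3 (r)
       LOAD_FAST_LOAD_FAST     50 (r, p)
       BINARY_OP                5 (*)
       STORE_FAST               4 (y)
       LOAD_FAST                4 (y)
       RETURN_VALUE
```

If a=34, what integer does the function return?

LOAD_CONST → push 1. Stack: [1]
LOAD_CONST → push 11. Stack: [1, 11]
LOAD_FAST a → push 34. Stack: [1, 11, 34]
BINARY_OP | → 11 | 34 = 43. Stack: [1, 43]
BINARY_OP + → 1 + 43 = 44. Stack: [44]
STORE_FAST x → x=44. Stack: []
LOAD_FAST a → push 34. Stack: [34]
LOAD_CONST → push 2. Stack: [34, 2]
BINARY_OP << → 34 << 2 = 136. Stack: [136]
STORE_FAST p → p=136. Stack: []
LOAD_FAST_LOAD_FAST a,p → push 34,136. Stack: [34, 136]
BINARY_OP | → 34 | 136 = 170. Stack: [170]
STORE_FAST x → x=170. Stack: []
LOAD_FAST_LOAD_FAST a,x → push 34,170. Stack: [34, 170]
BINARY_OP & → 34 & 170 = 34. Stack: [34]
STORE_FAST p → p=34. Stack: []
LOAD_FAST_LOAD_FAST a,a → push 34,34. Stack: [34, 34]
BINARY_OP // → 34 // 34 = 1. Stack: [1]
LOAD_FAST_LOAD_FAST x,x → push 170,170. Stack: [1, 170, 170]
BINARY_OP | → 170 | 170 = 170. Stack: [1, 170]
BINARY_OP + → 1 + 170 = 171. Stack: [171]
STORE_FAST x → x=171. Stack: []
LOAD_FAST_LOAD_FAST a,p → push 34,34. Stack: [34, 34]
BINARY_OP * → 34 * 34 = 1156. Stack: [1156]
LOAD_FAST p → push 34. Stack: [1156, 34]
BINARY_OP | → 1156 | 34 = 1190. Stack: [1190]
STORE_FAST r → r=1190. Stack: []
LOAD_FAST_LOAD_FAST r,p → push 1190,34. Stack: [1190, 34]
BINARY_OP * → 1190 * 34 = 40460. Stack: [40460]
STORE_FAST y → y=40460. Stack: []
LOAD_FAST y → push 40460. Stack: [40460]
RETURN_VALUE → return 40460.

40460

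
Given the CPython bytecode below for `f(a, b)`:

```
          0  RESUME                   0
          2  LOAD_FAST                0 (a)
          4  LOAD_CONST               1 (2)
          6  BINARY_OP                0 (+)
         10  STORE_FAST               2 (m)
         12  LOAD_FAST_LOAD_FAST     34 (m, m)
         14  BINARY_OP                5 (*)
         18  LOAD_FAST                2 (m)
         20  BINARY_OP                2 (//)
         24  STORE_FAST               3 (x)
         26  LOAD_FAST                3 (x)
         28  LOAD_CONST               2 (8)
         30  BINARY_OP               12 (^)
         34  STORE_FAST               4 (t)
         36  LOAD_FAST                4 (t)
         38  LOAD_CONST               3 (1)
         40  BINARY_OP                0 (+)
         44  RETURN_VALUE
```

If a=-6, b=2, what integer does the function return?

LOAD_FAST a → push -6. Stack: [-6]
LOAD_CONST → push 2. Stack: [-6, 2]
BINARY_OP + → -6 + 2 = -4. Stack: [-4]
STORE_FAST m → m=-4. Stack: []
LOAD_FAST_LOAD_FAST m,m → push -4,-4. Stack: [-4, -4]
BINARY_OP * → -4 * -4 = 16. Stack: [16]
LOAD_FAST m → push -4. Stack: [16, -4]
BINARY_OP // → 16 // -4 = -4. Stack: [-4]
STORE_FAST x → x=-4. Stack: []
LOAD_FAST x → push -4. Stack: [-4]
LOAD_CONST → push 8. Stack: [-4, 8]
BINARY_OP ^ → -4 ^ 8 = -12. Stack: [-12]
STORE_FAST t → t=-12. Stack: []
LOAD_FAST t → push -12. Stack: [-12]
LOAD_CONST → push 1. Stack: [-12, 1]
BINARY_OP + → -12 + 1 = -11. Stack: [-11]
RETURN_VALUE → return -11.

-11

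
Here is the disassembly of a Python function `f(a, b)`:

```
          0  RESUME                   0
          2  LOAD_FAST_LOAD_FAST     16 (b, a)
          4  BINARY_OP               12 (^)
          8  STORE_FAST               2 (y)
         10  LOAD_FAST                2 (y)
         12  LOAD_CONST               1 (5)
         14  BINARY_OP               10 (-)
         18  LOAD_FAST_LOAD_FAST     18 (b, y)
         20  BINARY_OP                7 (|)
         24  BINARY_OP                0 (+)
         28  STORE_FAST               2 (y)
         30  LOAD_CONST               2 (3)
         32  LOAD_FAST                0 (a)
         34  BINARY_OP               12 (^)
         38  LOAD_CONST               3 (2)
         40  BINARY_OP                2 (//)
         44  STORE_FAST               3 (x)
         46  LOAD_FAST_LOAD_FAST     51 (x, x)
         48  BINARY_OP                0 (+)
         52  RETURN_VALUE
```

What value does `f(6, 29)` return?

4

LOAD_FAST_LOAD_FAST b,a → push 29,6. Stack: [29, 6]
BINARY_OP ^ → 29 ^ 6 = 27. Stack: [27]
STORE_FAST y → y=27. Stack: []
LOAD_FAST y → push 27. Stack: [27]
LOAD_CONST → push 5. Stack: [27, 5]
BINARY_OP - → 27 - 5 = 22. Stack: [22]
LOAD_FAST_LOAD_FAST b,y → push 29,27. Stack: [22, 29, 27]
BINARY_OP | → 29 | 27 = 31. Stack: [22, 31]
BINARY_OP + → 22 + 31 = 53. Stack: [53]
STORE_FAST y → y=53. Stack: []
LOAD_CONST → push 3. Stack: [3]
LOAD_FAST a → push 6. Stack: [3, 6]
BINARY_OP ^ → 3 ^ 6 = 5. Stack: [5]
LOAD_CONST → push 2. Stack: [5, 2]
BINARY_OP // → 5 // 2 = 2. Stack: [2]
STORE_FAST x → x=2. Stack: []
LOAD_FAST_LOAD_FAST x,x → push 2,2. Stack: [2, 2]
BINARY_OP + → 2 + 2 = 4. Stack: [4]
RETURN_VALUE → return 4.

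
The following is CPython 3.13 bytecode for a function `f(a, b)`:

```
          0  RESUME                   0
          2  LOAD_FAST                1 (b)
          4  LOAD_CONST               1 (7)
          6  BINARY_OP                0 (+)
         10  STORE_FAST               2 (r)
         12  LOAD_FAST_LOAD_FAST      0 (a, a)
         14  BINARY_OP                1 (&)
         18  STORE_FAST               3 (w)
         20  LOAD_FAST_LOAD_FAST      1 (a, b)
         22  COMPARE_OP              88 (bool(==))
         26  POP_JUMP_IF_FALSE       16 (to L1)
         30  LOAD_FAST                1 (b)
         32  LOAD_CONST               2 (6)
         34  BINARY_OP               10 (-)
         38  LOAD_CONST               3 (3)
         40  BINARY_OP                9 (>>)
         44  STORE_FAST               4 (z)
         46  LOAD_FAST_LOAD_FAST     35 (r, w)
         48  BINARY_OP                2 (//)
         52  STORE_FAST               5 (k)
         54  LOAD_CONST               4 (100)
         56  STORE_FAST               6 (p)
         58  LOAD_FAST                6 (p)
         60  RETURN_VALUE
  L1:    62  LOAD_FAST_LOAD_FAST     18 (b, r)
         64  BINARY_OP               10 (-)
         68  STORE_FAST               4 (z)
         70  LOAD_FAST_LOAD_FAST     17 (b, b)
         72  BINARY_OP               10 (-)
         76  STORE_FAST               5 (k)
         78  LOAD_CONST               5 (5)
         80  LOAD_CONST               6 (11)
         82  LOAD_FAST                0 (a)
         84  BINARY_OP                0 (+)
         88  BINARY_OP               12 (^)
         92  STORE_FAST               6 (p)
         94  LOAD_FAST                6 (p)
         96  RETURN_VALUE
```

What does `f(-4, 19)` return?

LOAD_FAST b → push 19. Stack: [19]
LOAD_CONST → push 7. Stack: [19, 7]
BINARY_OP + → 19 + 7 = 26. Stack: [26]
STORE_FAST r → r=26. Stack: []
LOAD_FAST_LOAD_FAST a,a → push -4,-4. Stack: [-4, -4]
BINARY_OP & → -4 & -4 = -4. Stack: [-4]
STORE_FAST w → w=-4. Stack: []
LOAD_FAST_LOAD_FAST a,b → push -4,19. Stack: [-4, 19]
COMPARE_OP bool(==) → -4 vs 19 = False. Stack: [False]
POP_JUMP_IF_FALSE → pop False; jump. Stack: []
LOAD_FAST_LOAD_FAST b,r → push 19,26. Stack: [19, 26]
BINARY_OP - → 19 - 26 = -7. Stack: [-7]
STORE_FAST z → z=-7. Stack: []
LOAD_FAST_LOAD_FAST b,b → push 19,19. Stack: [19, 19]
BINARY_OP - → 19 - 19 = 0. Stack: [0]
STORE_FAST k → k=0. Stack: []
LOAD_CONST → push 5. Stack: [5]
LOAD_CONST → push 11. Stack: [5, 11]
LOAD_FAST a → push -4. Stack: [5, 11, -4]
BINARY_OP + → 11 + -4 = 7. Stack: [5, 7]
BINARY_OP ^ → 5 ^ 7 = 2. Stack: [2]
STORE_FAST p → p=2. Stack: []
LOAD_FAST p → push 2. Stack: [2]
RETURN_VALUE → return 2.

2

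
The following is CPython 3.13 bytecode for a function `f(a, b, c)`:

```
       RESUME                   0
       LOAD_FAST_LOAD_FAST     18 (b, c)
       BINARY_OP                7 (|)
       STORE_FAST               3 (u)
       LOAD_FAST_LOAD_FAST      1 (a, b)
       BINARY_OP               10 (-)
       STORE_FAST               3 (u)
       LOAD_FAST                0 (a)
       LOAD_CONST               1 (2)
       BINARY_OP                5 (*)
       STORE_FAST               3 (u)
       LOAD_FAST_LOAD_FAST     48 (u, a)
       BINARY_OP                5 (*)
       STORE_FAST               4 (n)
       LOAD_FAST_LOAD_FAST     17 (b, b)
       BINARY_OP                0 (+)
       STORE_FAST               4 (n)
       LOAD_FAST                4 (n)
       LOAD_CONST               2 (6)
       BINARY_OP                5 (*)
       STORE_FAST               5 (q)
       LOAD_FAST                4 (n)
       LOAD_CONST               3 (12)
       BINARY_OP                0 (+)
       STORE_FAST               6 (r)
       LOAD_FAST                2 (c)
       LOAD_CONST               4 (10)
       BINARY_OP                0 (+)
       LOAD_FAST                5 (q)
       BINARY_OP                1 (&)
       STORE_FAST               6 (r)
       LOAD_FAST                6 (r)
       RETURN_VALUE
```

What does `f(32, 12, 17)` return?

LOAD_FAST_LOAD_FAST b,c → push 12,17. Stack: [12, 17]
BINARY_OP | → 12 | 17 = 29. Stack: [29]
STORE_FAST u → u=29. Stack: []
LOAD_FAST_LOAD_FAST a,b → push 32,12. Stack: [32, 12]
BINARY_OP - → 32 - 12 = 20. Stack: [20]
STORE_FAST u → u=20. Stack: []
LOAD_FAST a → push 32. Stack: [32]
LOAD_CONST → push 2. Stack: [32, 2]
BINARY_OP * → 32 * 2 = 64. Stack: [64]
STORE_FAST u → u=64. Stack: []
LOAD_FAST_LOAD_FAST u,a → push 64,32. Stack: [64, 32]
BINARY_OP * → 64 * 32 = 2048. Stack: [2048]
STORE_FAST n → n=2048. Stack: []
LOAD_FAST_LOAD_FAST b,b → push 12,12. Stack: [12, 12]
BINARY_OP + → 12 + 12 = 24. Stack: [24]
STORE_FAST n → n=24. Stack: []
LOAD_FAST n → push 24. Stack: [24]
LOAD_CONST → push 6. Stack: [24, 6]
BINARY_OP * → 24 * 6 = 144. Stack: [144]
STORE_FAST q → q=144. Stack: []
LOAD_FAST n → push 24. Stack: [24]
LOAD_CONST → push 12. Stack: [24, 12]
BINARY_OP + → 24 + 12 = 36. Stack: [36]
STORE_FAST r → r=36. Stack: []
LOAD_FAST c → push 17. Stack: [17]
LOAD_CONST → push 10. Stack: [17, 10]
BINARY_OP + → 17 + 10 = 27. Stack: [27]
LOAD_FAST q → push 144. Stack: [27, 144]
BINARY_OP & → 27 & 144 = 16. Stack: [16]
STORE_FAST r → r=16. Stack: []
LOAD_FAST r → push 16. Stack: [16]
RETURN_VALUE → return 16.

16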